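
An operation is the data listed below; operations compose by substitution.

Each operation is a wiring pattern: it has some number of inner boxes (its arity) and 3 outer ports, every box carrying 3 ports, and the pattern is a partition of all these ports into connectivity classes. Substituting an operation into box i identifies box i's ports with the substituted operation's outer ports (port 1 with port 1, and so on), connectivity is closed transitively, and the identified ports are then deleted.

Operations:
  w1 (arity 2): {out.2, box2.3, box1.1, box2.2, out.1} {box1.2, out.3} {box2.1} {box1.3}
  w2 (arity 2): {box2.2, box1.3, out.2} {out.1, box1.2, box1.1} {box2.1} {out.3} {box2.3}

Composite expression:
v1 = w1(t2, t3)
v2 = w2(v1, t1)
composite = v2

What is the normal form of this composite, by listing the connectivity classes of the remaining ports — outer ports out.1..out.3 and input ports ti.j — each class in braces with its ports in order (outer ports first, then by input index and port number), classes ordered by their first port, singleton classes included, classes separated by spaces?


{out.1, t2.1, t3.2, t3.3} {out.2, t1.2, t2.2} {out.3} {t1.1} {t1.3} {t2.3} {t3.1}


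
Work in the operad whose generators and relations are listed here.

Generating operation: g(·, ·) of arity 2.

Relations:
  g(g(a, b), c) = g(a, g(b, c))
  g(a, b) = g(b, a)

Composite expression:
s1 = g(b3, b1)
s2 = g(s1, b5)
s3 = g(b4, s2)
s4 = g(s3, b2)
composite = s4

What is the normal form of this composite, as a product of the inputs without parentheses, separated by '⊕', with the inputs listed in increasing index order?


Shape and order are irrelevant to g; the b-input set decides.
g(b3, b1) flattens to b3 ⊕ b1
g(g(b3, b1), b5) flattens to b3 ⊕ b1 ⊕ b5
g(b4, g(g(b3, b1), b5)) flattens to b4 ⊕ b3 ⊕ b1 ⊕ b5
g(g(b4, g(g(b3, b1), b5)), b2) flattens to b4 ⊕ b3 ⊕ b1 ⊕ b5 ⊕ b2
rearranged into index order: b1 ⊕ b2 ⊕ b3 ⊕ b4 ⊕ b5

b1 ⊕ b2 ⊕ b3 ⊕ b4 ⊕ b5


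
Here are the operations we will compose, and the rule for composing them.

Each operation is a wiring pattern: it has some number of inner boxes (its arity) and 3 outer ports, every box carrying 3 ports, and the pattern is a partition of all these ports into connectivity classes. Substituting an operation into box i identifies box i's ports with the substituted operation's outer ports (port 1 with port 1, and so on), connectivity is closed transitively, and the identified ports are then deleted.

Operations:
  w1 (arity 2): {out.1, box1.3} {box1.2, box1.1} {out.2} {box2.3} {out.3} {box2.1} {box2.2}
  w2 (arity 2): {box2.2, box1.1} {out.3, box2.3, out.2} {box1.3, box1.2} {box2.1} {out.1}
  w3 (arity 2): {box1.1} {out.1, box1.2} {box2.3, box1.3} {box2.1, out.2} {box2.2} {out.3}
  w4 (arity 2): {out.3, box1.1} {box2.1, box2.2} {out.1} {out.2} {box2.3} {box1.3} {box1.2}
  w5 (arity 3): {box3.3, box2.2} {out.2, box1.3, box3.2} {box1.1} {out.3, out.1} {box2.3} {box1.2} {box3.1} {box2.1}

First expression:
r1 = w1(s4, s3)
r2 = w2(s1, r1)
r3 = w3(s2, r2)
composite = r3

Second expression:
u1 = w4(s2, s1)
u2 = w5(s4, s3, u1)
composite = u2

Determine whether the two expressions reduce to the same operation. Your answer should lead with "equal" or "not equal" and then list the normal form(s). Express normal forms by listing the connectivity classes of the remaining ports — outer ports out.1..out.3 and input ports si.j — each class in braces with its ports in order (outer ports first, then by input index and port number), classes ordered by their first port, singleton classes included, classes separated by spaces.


not equal; the first gives {out.1, s2.2} {out.2} {out.3} {s1.1} {s1.2, s1.3} {s2.1} {s2.3} {s3.1} {s3.2} {s3.3} {s4.1, s4.2} {s4.3} and the second {out.1, out.3} {out.2, s4.3} {s1.1, s1.2} {s1.3} {s2.1, s3.2} {s2.2} {s2.3} {s3.1} {s3.3} {s4.1} {s4.2}


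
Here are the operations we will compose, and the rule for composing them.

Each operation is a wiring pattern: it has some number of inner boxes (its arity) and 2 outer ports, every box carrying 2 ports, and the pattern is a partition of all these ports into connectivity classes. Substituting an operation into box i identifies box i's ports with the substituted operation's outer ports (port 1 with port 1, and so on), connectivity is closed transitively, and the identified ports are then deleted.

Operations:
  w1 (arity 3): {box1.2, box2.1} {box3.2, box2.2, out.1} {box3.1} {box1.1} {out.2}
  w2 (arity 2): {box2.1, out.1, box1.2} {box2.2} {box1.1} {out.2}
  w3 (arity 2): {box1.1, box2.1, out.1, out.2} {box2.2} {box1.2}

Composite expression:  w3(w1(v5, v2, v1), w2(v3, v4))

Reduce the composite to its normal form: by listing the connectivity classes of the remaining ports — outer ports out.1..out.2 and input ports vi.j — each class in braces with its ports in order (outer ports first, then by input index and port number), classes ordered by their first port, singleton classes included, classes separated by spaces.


{out.1, out.2, v1.2, v2.2, v3.2, v4.1} {v1.1} {v2.1, v5.2} {v3.1} {v4.2} {v5.1}


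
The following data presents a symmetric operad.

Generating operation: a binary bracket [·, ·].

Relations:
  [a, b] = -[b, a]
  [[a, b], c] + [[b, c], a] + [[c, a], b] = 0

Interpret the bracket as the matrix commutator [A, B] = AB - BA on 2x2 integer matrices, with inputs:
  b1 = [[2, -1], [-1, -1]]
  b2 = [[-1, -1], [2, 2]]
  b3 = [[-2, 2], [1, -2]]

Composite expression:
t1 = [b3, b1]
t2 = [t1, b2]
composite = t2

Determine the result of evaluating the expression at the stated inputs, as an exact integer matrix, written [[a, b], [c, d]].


[[-9, -16], [-5, 9]]

[b3, b1] = [[-1, -6], [3, 1]]
[[b3, b1], b2] = [[-9, -16], [-5, 9]]


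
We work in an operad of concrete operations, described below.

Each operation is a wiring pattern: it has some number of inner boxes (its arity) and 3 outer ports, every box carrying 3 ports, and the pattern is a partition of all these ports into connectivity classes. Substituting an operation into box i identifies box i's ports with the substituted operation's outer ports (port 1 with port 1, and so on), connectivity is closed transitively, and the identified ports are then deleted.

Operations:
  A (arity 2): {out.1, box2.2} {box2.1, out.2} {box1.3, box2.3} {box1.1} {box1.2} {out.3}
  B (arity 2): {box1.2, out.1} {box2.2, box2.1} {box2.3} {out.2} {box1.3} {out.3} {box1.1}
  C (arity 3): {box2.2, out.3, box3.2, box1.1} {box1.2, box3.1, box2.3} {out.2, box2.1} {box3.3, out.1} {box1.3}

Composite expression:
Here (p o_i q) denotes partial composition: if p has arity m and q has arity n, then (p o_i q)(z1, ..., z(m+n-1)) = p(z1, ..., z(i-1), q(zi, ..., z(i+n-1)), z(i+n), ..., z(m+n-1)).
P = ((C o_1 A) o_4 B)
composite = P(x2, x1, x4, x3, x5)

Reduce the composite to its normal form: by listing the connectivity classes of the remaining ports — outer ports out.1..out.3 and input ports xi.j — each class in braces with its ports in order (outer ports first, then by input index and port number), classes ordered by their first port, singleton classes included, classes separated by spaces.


Two ports join when wires chain via C-identified ports.
composing A on (x2, x1), with out.j its own outer ports: {out.1, x1.2} {out.2, x1.1} {out.3} {x1.3, x2.3} {x2.1} {x2.2}
composing B on (x3, x5), with out.j its own outer ports: {out.1, x3.2} {out.2} {out.3} {x3.1} {x3.3} {x5.1, x5.2} {x5.3}
composing C on (x2, x1, x4, x3, x5), with out.j its own outer ports: {out.1} {out.2, x4.1} {out.3, x1.2, x4.2} {x1.1, x3.2, x4.3} {x1.3, x2.3} {x2.1} {x2.2} {x3.1} {x3.3} {x5.1, x5.2} {x5.3}

{out.1} {out.2, x4.1} {out.3, x1.2, x4.2} {x1.1, x3.2, x4.3} {x1.3, x2.3} {x2.1} {x2.2} {x3.1} {x3.3} {x5.1, x5.2} {x5.3}


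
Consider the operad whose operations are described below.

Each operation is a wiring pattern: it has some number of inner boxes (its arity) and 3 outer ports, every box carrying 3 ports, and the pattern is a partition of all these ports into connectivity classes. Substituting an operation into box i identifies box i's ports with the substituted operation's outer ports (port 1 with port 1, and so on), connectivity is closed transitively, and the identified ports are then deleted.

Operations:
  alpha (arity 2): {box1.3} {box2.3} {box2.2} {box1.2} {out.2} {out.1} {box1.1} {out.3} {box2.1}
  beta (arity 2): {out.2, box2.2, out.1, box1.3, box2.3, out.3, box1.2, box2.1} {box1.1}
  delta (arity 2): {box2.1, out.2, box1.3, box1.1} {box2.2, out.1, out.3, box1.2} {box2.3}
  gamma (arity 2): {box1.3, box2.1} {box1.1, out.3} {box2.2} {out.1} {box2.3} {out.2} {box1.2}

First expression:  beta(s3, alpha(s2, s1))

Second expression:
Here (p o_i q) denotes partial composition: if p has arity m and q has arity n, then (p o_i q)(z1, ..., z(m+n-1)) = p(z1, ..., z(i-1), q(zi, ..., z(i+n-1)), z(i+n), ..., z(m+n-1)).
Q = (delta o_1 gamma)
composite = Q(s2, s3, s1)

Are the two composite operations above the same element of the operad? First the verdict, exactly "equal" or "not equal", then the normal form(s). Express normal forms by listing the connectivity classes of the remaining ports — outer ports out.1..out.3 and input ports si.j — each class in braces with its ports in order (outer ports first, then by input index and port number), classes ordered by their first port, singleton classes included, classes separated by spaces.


The first composite normalizes to {out.1, out.2, out.3, s3.2, s3.3} {s1.1} {s1.2} {s1.3} {s2.1} {s2.2} {s2.3} {s3.1}
The second composite normalizes to {out.1, out.3, s1.2} {out.2, s1.1, s2.1} {s1.3} {s2.2} {s2.3, s3.1} {s3.2} {s3.3}
The normal forms differ: not equal.

not equal; the first gives {out.1, out.2, out.3, s3.2, s3.3} {s1.1} {s1.2} {s1.3} {s2.1} {s2.2} {s2.3} {s3.1} and the second {out.1, out.3, s1.2} {out.2, s1.1, s2.1} {s1.3} {s2.2} {s2.3, s3.1} {s3.2} {s3.3}


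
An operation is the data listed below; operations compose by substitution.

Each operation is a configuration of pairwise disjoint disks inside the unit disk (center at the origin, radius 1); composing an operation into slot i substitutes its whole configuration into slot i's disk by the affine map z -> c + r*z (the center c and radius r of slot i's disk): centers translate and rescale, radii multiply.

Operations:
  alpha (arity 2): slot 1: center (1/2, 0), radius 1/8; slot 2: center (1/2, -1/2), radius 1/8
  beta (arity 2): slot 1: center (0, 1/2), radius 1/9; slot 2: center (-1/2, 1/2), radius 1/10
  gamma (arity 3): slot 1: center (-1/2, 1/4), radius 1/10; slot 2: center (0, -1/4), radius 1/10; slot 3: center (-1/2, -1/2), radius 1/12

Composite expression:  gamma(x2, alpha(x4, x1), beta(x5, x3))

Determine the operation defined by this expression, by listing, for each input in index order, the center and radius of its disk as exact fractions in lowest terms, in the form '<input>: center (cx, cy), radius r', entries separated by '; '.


x1: center (1/20, -3/10), radius 1/80; x2: center (-1/2, 1/4), radius 1/10; x3: center (-13/24, -11/24), radius 1/120; x4: center (1/20, -1/4), radius 1/80; x5: center (-1/2, -11/24), radius 1/108

Affine substitution under gamma: radii multiply and x-centers shift.
input x2: applying the 1 nested substitution gives center (-1/2, 1/4), radius 1/10
input x4: applying the 2 nested substitutions gives center (1/20, -1/4), radius 1/80
input x1: applying the 2 nested substitutions gives center (1/20, -3/10), radius 1/80
input x5: applying the 2 nested substitutions gives center (-1/2, -11/24), radius 1/108
input x3: applying the 2 nested substitutions gives center (-13/24, -11/24), radius 1/120


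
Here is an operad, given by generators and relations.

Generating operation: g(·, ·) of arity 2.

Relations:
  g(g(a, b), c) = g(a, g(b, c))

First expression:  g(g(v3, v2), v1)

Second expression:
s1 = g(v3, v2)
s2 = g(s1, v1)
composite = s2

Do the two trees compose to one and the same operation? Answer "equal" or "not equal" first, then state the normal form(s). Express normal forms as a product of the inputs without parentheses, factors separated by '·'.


equal: each reduces to v3 · v2 · v1

The first expression reduces to v3 · v2 · v1
The second expression reduces to v3 · v2 · v1
One common form — equal.


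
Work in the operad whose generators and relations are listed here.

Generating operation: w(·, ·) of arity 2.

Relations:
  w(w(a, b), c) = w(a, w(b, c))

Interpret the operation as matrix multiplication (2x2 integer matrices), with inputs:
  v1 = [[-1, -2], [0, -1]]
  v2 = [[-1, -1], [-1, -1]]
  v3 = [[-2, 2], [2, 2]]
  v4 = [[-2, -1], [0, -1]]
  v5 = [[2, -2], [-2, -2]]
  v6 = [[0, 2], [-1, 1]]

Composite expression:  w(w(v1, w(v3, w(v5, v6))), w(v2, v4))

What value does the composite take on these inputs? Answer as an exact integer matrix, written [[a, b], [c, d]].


[[32, 32], [0, 0]]

w(v5, v6) = [[2, 2], [2, -6]]
w(v3, w(v5, v6)) = [[0, -16], [8, -8]]
w(v1, w(v3, w(v5, v6))) = [[-16, 32], [-8, 8]]
w(v2, v4) = [[2, 2], [2, 2]]
w(w(v1, w(v3, w(v5, v6))), w(v2, v4)) = [[32, 32], [0, 0]]


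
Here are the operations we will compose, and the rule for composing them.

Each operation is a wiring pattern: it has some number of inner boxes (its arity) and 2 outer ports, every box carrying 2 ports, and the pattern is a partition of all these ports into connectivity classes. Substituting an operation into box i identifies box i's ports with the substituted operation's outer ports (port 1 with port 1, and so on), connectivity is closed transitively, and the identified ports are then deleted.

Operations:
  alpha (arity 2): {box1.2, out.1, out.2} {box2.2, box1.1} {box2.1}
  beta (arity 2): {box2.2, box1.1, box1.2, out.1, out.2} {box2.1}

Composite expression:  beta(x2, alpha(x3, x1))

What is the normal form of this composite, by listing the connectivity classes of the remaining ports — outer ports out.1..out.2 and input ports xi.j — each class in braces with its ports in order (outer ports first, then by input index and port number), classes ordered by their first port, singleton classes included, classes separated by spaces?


{out.1, out.2, x2.1, x2.2, x3.2} {x1.1} {x1.2, x3.1}

After gluing at beta, chains via deleted ports link the x-ports.
alpha over (x3, x1) gives {out.1, out.2, x3.2} {x1.1} {x1.2, x3.1}, out.j being that stage's outer ports
beta over (x2, x3, x1) gives {out.1, out.2, x2.1, x2.2, x3.2} {x1.1} {x1.2, x3.1}, out.j being that stage's outer ports


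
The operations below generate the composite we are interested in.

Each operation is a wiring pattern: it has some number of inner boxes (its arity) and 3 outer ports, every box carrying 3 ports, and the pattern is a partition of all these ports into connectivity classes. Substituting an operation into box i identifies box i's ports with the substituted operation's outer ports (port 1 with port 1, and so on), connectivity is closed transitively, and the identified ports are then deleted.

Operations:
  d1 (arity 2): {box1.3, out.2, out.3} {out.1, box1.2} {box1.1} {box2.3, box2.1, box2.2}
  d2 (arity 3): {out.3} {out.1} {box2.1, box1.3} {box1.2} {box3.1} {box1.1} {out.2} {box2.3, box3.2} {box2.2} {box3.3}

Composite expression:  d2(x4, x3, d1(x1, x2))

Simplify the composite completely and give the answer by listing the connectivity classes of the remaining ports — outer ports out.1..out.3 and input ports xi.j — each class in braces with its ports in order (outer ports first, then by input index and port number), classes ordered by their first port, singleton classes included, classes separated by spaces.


Substituting into d2 glues patterns; closure does the rest.
composing d1 on (x1, x2), with out.j its own outer ports: {out.1, x1.2} {out.2, out.3, x1.3} {x1.1} {x2.1, x2.2, x2.3}
composing d2 on (x4, x3, x1, x2), with out.j its own outer ports: {out.1} {out.2} {out.3} {x1.1} {x1.2} {x1.3, x3.3} {x2.1, x2.2, x2.3} {x3.1, x4.3} {x3.2} {x4.1} {x4.2}

{out.1} {out.2} {out.3} {x1.1} {x1.2} {x1.3, x3.3} {x2.1, x2.2, x2.3} {x3.1, x4.3} {x3.2} {x4.1} {x4.2}


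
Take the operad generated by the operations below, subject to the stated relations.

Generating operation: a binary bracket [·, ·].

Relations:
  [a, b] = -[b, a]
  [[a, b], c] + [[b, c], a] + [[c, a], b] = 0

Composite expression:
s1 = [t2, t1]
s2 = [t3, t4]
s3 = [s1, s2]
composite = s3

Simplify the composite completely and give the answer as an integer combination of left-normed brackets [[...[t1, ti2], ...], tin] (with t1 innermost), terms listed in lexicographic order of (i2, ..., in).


In the tensor algebra, words opening t1 carry the t1-anchored form.
Composite bracket: [[t2, t1], [t3, t4]]
Each bracket splits as ab - ba, giving 8 signed words (2^3 = 8).
Collect the words opening with t1:
  sign of t1t2t3t4 is -1, so it contributes -[[[t1, t2], t3], t4]
  sign of t1t2t4t3 is +1, so it contributes +[[[t1, t2], t4], t3]

-[[[t1, t2], t3], t4] + [[[t1, t2], t4], t3]


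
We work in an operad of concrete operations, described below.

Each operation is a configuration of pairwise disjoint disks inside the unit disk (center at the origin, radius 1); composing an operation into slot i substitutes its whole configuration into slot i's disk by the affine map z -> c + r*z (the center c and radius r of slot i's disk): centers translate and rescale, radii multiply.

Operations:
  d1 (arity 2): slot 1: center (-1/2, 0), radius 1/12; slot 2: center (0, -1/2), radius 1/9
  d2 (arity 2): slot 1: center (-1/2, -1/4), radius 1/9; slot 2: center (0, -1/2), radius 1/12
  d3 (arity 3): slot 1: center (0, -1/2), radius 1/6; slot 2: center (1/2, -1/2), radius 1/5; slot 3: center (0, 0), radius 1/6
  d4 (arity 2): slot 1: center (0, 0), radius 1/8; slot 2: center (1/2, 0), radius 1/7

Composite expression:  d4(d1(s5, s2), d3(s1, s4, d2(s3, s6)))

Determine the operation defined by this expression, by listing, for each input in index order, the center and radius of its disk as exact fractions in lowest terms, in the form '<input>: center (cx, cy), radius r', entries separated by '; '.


Nesting under d4 composes maps z -> c + r*z down each s-path.
s5 passes through 2 substitutions, ending at center (-1/16, 0), radius 1/96
s2 passes through 2 substitutions, ending at center (0, -1/16), radius 1/72
s1 passes through 2 substitutions, ending at center (1/2, -1/14), radius 1/42
s4 passes through 2 substitutions, ending at center (4/7, -1/14), radius 1/35
s3 passes through 3 substitutions, ending at center (41/84, -1/168), radius 1/378
s6 passes through 3 substitutions, ending at center (1/2, -1/84), radius 1/504

s1: center (1/2, -1/14), radius 1/42; s2: center (0, -1/16), radius 1/72; s3: center (41/84, -1/168), radius 1/378; s4: center (4/7, -1/14), radius 1/35; s5: center (-1/16, 0), radius 1/96; s6: center (1/2, -1/84), radius 1/504


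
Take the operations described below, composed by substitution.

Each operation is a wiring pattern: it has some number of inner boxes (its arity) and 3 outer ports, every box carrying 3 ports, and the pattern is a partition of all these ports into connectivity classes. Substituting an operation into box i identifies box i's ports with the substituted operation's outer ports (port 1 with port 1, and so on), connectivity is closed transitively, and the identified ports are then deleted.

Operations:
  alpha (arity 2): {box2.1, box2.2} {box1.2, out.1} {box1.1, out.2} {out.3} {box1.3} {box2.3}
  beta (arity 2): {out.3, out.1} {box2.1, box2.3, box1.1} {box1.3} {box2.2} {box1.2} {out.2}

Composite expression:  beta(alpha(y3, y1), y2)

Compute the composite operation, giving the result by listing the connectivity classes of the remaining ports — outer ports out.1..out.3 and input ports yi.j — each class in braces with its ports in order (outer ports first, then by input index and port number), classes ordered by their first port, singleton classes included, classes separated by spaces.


Treat the ports identified at beta as solder joints: merge, then drop.
stage alpha: inputs (y3, y1), connectivity {out.1, y3.2} {out.2, y3.1} {out.3} {y1.1, y1.2} {y1.3} {y3.3}, out.j its boundary
stage beta: inputs (y3, y1, y2), connectivity {out.1, out.3} {out.2} {y1.1, y1.2} {y1.3} {y2.1, y2.3, y3.2} {y2.2} {y3.1} {y3.3}, out.j its boundary

{out.1, out.3} {out.2} {y1.1, y1.2} {y1.3} {y2.1, y2.3, y3.2} {y2.2} {y3.1} {y3.3}


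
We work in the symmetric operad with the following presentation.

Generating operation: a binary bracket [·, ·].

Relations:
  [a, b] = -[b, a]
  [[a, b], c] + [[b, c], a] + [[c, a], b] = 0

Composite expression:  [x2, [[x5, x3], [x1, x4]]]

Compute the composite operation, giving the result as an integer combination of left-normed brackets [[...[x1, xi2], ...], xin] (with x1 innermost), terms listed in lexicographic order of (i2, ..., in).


-[[[[x1, x4], x3], x5], x2] + [[[[x1, x4], x5], x3], x2]

In the tensor algebra, words opening x1 carry the x1-anchored form.
Composite bracket: [x2, [[x5, x3], [x1, x4]]]
Under [a, b] = ab - ba we get 16 signed associative words (2^4 = 16).
Only words starting with x1 matter:
  sign of x1x4x3x5x2 is -1, so it contributes -[[[[x1, x4], x3], x5], x2]
  sign of x1x4x5x3x2 is +1, so it contributes +[[[[x1, x4], x5], x3], x2]


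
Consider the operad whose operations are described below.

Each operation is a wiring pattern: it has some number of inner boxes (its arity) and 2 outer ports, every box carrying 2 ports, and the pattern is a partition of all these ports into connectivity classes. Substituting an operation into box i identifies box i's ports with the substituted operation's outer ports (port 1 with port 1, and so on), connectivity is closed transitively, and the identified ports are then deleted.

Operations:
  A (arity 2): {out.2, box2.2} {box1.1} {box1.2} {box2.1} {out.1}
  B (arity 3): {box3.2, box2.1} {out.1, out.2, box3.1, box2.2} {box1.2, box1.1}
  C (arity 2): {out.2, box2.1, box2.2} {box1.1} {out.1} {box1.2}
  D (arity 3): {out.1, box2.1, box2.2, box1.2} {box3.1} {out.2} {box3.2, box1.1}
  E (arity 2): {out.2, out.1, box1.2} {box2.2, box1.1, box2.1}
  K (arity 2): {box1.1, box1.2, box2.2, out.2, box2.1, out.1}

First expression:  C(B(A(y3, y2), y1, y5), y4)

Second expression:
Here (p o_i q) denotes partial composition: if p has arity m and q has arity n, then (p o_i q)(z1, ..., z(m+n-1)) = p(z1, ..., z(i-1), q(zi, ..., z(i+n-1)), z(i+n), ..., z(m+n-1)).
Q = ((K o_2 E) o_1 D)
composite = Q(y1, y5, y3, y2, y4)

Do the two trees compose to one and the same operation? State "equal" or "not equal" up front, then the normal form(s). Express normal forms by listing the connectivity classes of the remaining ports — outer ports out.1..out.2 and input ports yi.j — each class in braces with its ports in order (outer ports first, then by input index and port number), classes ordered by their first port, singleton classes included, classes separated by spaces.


not equal: they reduce to {out.1} {out.2, y4.1, y4.2} {y1.1, y5.2} {y1.2, y5.1} {y2.1} {y2.2} {y3.1} {y3.2} and {out.1, out.2, y1.2, y2.2, y5.1, y5.2} {y1.1, y3.2} {y2.1, y4.1, y4.2} {y3.1}

The first composite normalizes to {out.1} {out.2, y4.1, y4.2} {y1.1, y5.2} {y1.2, y5.1} {y2.1} {y2.2} {y3.1} {y3.2}
The second composite normalizes to {out.1, out.2, y1.2, y2.2, y5.1, y5.2} {y1.1, y3.2} {y2.1, y4.1, y4.2} {y3.1}
The normal forms differ: not equal.


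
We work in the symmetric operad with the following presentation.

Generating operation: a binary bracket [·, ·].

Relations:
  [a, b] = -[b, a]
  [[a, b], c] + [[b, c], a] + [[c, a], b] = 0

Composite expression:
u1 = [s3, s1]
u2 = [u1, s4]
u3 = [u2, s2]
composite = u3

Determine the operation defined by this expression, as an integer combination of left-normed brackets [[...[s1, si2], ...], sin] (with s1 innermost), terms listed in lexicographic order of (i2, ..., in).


-[[[s1, s3], s4], s2]

Skip Jacobi rewriting: expand, keep s1-initial words, read off terms.
Composite bracket: [[[s3, s1], s4], s2]
The bracket unfolds into 8 signed words via [a, b] = ab - ba (2^3 = 8).
Keep just the words that open with s1:
  word s1s3s4s2 has sign -1, contributing -[[[s1, s3], s4], s2]


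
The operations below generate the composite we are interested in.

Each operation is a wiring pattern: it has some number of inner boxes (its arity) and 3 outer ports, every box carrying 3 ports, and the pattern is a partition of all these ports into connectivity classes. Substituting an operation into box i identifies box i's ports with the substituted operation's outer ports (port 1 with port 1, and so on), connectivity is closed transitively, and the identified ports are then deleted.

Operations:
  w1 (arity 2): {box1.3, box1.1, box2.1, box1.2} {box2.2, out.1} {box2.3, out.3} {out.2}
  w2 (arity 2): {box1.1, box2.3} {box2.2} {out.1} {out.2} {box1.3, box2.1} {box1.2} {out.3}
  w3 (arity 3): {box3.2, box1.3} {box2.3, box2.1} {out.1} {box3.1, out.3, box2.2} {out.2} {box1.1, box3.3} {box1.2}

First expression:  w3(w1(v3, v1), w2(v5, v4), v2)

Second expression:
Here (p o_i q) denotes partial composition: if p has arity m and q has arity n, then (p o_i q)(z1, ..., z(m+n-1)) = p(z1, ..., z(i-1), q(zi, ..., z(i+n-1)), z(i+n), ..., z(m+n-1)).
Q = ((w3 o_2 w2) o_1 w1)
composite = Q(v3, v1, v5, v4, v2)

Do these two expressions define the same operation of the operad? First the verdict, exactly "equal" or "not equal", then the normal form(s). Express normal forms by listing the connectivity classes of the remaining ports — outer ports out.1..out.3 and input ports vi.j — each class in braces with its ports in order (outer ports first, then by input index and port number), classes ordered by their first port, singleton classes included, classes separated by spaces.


equal: each reduces to {out.1} {out.2} {out.3, v2.1} {v1.1, v3.1, v3.2, v3.3} {v1.2, v2.3} {v1.3, v2.2} {v4.1, v5.3} {v4.2} {v4.3, v5.1} {v5.2}


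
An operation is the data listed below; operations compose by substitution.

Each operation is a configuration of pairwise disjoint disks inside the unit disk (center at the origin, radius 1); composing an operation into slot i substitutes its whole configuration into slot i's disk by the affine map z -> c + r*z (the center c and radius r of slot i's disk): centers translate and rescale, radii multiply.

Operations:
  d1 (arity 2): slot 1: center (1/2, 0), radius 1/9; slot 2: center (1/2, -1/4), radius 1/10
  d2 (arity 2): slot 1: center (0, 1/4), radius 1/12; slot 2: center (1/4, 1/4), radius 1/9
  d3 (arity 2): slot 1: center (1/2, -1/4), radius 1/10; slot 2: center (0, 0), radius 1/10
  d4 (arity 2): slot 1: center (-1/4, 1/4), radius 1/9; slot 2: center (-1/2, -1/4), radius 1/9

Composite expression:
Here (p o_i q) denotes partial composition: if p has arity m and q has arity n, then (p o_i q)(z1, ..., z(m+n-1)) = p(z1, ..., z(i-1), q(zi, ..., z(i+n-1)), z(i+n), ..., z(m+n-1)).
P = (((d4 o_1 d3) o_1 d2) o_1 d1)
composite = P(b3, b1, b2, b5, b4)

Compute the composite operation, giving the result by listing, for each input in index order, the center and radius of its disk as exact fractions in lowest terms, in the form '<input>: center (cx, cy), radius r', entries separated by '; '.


b1: center (-419/2160, 971/4320), radius 1/10800; b2: center (-23/120, 9/40), radius 1/810; b3: center (-419/2160, 9/40), radius 1/9720; b4: center (-1/2, -1/4), radius 1/9; b5: center (-1/4, 1/4), radius 1/90

Affine substitution under d4: radii multiply and b-centers shift.
for b3, the 4-step affine chain lands on center (-419/2160, 9/40), radius 1/9720
for b1, the 4-step affine chain lands on center (-419/2160, 971/4320), radius 1/10800
for b2, the 3-step affine chain lands on center (-23/120, 9/40), radius 1/810
for b5, the 2-step affine chain lands on center (-1/4, 1/4), radius 1/90
for b4, the 1-step affine chain lands on center (-1/2, -1/4), radius 1/9


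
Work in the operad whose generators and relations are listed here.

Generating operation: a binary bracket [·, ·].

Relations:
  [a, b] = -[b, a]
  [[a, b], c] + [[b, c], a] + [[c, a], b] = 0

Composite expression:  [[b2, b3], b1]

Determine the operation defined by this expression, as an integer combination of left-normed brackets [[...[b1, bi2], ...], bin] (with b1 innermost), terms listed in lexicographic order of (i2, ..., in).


-[[b1, b2], b3] + [[b1, b3], b2]

Antisymmetry and Jacobi reduce to b1-anchored left-normed brackets.
Composite bracket: [[b2, b3], b1]
Full expansion: 4 signed words from ab - ba (2^2 = 4).
Words beginning with b1 determine it all:
  b1b2b3 (sign -1) contributes -[[b1, b2], b3]
  b1b3b2 (sign +1) contributes +[[b1, b3], b2]


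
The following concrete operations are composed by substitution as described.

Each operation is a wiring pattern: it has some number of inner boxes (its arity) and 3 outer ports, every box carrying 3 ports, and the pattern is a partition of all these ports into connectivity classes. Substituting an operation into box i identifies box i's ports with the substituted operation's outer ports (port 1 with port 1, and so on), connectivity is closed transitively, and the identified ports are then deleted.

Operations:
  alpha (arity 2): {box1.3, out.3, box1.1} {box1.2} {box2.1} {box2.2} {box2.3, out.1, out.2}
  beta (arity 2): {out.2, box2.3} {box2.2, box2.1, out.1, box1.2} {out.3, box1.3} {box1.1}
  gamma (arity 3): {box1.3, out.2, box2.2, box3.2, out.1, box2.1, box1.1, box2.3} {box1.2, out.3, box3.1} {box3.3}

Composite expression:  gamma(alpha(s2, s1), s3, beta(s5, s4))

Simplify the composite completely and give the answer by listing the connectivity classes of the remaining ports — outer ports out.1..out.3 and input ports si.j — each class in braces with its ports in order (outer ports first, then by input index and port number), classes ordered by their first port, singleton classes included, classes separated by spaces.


{out.1, out.2, out.3, s1.3, s2.1, s2.3, s3.1, s3.2, s3.3, s4.1, s4.2, s4.3, s5.2} {s1.1} {s1.2} {s2.2} {s5.1} {s5.3}


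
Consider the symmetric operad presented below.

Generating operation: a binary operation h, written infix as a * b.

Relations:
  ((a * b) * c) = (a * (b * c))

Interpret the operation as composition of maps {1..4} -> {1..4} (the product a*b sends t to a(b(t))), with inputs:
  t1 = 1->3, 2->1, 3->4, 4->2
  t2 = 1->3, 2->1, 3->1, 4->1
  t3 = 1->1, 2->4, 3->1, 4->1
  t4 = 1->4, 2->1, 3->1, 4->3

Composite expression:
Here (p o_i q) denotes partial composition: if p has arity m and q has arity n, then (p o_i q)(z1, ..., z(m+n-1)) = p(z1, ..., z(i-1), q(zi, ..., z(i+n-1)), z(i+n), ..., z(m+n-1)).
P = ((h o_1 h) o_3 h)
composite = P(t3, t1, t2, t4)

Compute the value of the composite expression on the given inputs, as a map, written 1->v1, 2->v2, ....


1->1, 2->1, 3->1, 4->1


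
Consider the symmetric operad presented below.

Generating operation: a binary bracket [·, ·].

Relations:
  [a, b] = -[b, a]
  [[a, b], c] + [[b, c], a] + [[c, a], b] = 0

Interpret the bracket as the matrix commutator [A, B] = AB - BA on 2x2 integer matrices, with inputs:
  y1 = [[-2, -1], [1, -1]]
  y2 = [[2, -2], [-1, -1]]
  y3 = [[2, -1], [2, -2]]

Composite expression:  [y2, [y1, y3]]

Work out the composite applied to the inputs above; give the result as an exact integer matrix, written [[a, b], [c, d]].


[[-7, 11], [-16, 7]]

[y1, y3] = [[-1, 5], [6, 1]]
[y2, [y1, y3]] = [[-7, 11], [-16, 7]]


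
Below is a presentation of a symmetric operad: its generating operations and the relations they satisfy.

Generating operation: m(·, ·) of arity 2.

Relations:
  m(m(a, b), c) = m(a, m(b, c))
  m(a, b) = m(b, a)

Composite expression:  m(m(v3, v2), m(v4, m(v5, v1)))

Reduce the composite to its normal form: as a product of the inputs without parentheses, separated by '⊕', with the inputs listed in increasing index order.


v1 ⊕ v2 ⊕ v3 ⊕ v4 ⊕ v5

Key point: m commutes, so take the v-inputs in any fixed order.
m(v3, v2) flattens to v3 ⊕ v2
m(v5, v1) flattens to v5 ⊕ v1
m(v4, m(v5, v1)) flattens to v4 ⊕ v5 ⊕ v1
m(m(v3, v2), m(v4, m(v5, v1))) flattens to v3 ⊕ v2 ⊕ v4 ⊕ v5 ⊕ v1
reordering the factors by index: v1 ⊕ v2 ⊕ v3 ⊕ v4 ⊕ v5


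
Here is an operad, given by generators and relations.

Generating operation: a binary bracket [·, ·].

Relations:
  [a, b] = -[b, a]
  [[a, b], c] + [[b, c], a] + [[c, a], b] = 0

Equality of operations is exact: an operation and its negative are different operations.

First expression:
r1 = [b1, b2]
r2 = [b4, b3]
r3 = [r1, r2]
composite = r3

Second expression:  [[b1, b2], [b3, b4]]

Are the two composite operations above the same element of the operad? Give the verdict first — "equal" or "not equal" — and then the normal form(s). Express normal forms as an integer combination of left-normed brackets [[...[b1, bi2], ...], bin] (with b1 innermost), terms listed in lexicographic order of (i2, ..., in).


not equal — first -[[[b1, b2], b3], b4] + [[[b1, b2], b4], b3], second [[[b1, b2], b3], b4] - [[[b1, b2], b4], b3]

Normal form of the first expression: -[[[b1, b2], b3], b4] + [[[b1, b2], b4], b3]
Normal form of the second expression: [[[b1, b2], b3], b4] - [[[b1, b2], b4], b3]
No match — not equal.


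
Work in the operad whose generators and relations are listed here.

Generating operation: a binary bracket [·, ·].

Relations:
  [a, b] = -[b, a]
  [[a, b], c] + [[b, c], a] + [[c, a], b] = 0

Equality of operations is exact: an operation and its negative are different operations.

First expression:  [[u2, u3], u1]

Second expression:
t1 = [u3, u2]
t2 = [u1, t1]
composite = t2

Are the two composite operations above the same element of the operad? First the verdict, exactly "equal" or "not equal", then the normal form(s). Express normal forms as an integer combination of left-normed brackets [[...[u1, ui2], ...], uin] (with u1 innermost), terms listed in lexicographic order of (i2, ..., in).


In normal form, the first expression is -[[u1, u2], u3] + [[u1, u3], u2]
In normal form, the second expression is -[[u1, u2], u3] + [[u1, u3], u2]
Identical normal forms: equal.

equal: each reduces to -[[u1, u2], u3] + [[u1, u3], u2]


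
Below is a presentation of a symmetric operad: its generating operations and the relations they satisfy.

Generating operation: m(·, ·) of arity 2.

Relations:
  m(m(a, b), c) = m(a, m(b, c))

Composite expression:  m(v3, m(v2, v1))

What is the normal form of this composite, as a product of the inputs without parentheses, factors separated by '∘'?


Key point: m is associative — brackets drop, the v-order remains.
m(v2, v1) reduces to v2 ∘ v1
m(v3, m(v2, v1)) reduces to v3 ∘ v2 ∘ v1

v3 ∘ v2 ∘ v1


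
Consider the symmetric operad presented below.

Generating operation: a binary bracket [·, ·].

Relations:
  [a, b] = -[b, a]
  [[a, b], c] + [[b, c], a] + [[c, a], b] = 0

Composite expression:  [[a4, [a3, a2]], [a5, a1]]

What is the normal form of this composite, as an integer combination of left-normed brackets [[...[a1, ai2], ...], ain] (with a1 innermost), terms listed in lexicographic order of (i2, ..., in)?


[[[[a1, a5], a2], a3], a4] - [[[[a1, a5], a3], a2], a4] - [[[[a1, a5], a4], a2], a3] + [[[[a1, a5], a4], a3], a2]

Left-normed coefficients sit on the a1-initial expansion words.
Composite bracket: [[a4, [a3, a2]], [a5, a1]]
Expanding via [a, b] = ab - ba: 16 signed words (2^4 = 16).
Only words starting with a1 matter:
  sign of a1a5a2a3a4 is +1, so it contributes +[[[[a1, a5], a2], a3], a4]
  sign of a1a5a3a2a4 is -1, so it contributes -[[[[a1, a5], a3], a2], a4]
  sign of a1a5a4a2a3 is -1, so it contributes -[[[[a1, a5], a4], a2], a3]
  sign of a1a5a4a3a2 is +1, so it contributes +[[[[a1, a5], a4], a3], a2]


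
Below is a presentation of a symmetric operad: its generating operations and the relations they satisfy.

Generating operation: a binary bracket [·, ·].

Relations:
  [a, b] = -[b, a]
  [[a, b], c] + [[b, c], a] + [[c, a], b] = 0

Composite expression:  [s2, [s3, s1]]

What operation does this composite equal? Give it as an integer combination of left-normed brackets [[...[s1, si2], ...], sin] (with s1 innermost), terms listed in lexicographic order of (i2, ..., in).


[[s1, s3], s2]


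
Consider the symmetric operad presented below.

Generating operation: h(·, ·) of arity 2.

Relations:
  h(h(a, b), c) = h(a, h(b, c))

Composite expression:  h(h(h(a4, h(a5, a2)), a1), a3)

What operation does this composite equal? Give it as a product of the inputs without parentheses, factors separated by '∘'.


a4 ∘ a5 ∘ a2 ∘ a1 ∘ a3

Associativity of h dissolves the nesting; only the a-input order survives.
h(a5, a2) collapses to a5 ∘ a2
h(a4, h(a5, a2)) collapses to a4 ∘ a5 ∘ a2
h(h(a4, h(a5, a2)), a1) collapses to a4 ∘ a5 ∘ a2 ∘ a1
h(h(h(a4, h(a5, a2)), a1), a3) collapses to a4 ∘ a5 ∘ a2 ∘ a1 ∘ a3


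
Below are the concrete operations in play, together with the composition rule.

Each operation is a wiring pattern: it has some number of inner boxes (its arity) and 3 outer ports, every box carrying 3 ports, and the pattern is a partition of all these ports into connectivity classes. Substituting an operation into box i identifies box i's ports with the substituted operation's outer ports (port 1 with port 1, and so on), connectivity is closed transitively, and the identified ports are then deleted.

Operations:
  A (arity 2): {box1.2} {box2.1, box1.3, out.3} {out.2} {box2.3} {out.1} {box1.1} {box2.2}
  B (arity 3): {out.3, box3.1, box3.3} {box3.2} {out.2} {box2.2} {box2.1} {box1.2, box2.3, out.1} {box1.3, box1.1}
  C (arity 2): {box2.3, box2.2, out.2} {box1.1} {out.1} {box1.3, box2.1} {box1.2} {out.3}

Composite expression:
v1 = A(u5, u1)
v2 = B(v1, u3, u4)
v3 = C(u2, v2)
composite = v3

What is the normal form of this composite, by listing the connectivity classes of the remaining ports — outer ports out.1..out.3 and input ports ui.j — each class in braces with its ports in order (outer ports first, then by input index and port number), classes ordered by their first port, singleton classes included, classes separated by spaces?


{out.1} {out.2, u4.1, u4.3} {out.3} {u1.1, u5.3} {u1.2} {u1.3} {u2.1} {u2.2} {u2.3, u3.3} {u3.1} {u3.2} {u4.2} {u5.1} {u5.2}

Two ports join when wires chain via C-identified ports.
composing A on (u5, u1), with out.j its own outer ports: {out.1} {out.2} {out.3, u1.1, u5.3} {u1.2} {u1.3} {u5.1} {u5.2}
composing B on (u5, u1, u3, u4), with out.j its own outer ports: {out.1, u3.3} {out.2} {out.3, u4.1, u4.3} {u1.1, u5.3} {u1.2} {u1.3} {u3.1} {u3.2} {u4.2} {u5.1} {u5.2}
composing C on (u2, u5, u1, u3, u4), with out.j its own outer ports: {out.1} {out.2, u4.1, u4.3} {out.3} {u1.1, u5.3} {u1.2} {u1.3} {u2.1} {u2.2} {u2.3, u3.3} {u3.1} {u3.2} {u4.2} {u5.1} {u5.2}


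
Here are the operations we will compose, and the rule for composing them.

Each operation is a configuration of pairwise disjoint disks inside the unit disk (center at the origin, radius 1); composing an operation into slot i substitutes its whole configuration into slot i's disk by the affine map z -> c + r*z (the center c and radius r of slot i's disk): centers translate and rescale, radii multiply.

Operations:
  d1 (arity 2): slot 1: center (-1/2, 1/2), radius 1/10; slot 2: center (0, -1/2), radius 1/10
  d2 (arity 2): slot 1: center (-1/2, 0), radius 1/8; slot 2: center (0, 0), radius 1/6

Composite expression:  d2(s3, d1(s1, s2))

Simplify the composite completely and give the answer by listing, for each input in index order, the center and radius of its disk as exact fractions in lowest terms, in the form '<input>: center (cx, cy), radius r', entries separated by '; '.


s1: center (-1/12, 1/12), radius 1/60; s2: center (0, -1/12), radius 1/60; s3: center (-1/2, 0), radius 1/8

Only the slot chain above each s matters under d2; compose those maps.
tracing s3 down its 1-map path: center (-1/2, 0), radius 1/8
tracing s1 down its 2-map path: center (-1/12, 1/12), radius 1/60
tracing s2 down its 2-map path: center (0, -1/12), radius 1/60


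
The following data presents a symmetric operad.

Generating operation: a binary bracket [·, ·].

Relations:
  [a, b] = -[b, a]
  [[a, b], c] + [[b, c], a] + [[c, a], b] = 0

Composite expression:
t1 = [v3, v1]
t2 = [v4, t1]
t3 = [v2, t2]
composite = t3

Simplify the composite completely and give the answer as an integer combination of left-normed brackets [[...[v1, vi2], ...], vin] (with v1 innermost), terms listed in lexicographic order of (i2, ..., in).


-[[[v1, v3], v4], v2]
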